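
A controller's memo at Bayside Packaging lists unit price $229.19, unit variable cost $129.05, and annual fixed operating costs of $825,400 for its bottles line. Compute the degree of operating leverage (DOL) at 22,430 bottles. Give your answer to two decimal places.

1.58

At 22,430 units, contribution = 22,430 × $100.14 = $2,246,140.20.
EBIT = $2,246,140.20 − $825,400 = $1,420,740.20.
DOL = contribution ÷ EBIT = $2,246,140.20 ÷ $1,420,740.20 = 1.5810.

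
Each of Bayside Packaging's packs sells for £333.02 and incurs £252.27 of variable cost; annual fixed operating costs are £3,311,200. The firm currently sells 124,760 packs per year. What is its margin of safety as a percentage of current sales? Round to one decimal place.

Unit CM = price − variable cost = £333.02 − £252.27 = £80.75. Break-even units = £3,311,200 ÷ £80.75 = 41,005.57; break-even revenue = 41,005.57 × £333.02 = £13,655,675.84.
Actual sales revenue = 124,760 × £333.02 = £41,547,575.20.
Margin of safety = (£41,547,575.20 − £13,655,675.84) ÷ £41,547,575.20 = 67.1%.

67.1%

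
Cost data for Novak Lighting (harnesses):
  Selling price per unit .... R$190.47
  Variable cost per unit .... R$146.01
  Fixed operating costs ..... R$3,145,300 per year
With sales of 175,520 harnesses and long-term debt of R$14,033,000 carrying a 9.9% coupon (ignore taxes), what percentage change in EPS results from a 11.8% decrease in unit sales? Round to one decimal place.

Total contribution margin = 175,520 × R$44.46 = R$7,803,619.20.
Subtracting fixed costs: EBIT = R$7,803,619.20 − R$3,145,300 = R$4,658,319.20.
After interest of R$1,389,267.00, pre-tax earnings = R$3,269,052.20.
Degree of combined leverage = contribution ÷ (EBIT − I) = R$7,803,619.20 ÷ R$3,269,052.20 = 2.3871.
EPS therefore changes by 2.3871 × (-11.8%) = -28.2%.

-28.2%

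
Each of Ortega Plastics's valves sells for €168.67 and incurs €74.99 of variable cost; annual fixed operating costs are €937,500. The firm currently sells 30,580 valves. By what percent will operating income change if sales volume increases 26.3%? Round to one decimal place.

At 30,580 units, contribution = 30,580 × €93.68 = €2,864,734.40.
Subtracting fixed costs: EBIT = €2,864,734.40 − €937,500 = €1,927,234.40.
DOL = contribution ÷ EBIT = €2,864,734.40 ÷ €1,927,234.40 = 1.4864.
So EBIT moves 1.4864 × (+26.3%) = +39.1%.

+39.1%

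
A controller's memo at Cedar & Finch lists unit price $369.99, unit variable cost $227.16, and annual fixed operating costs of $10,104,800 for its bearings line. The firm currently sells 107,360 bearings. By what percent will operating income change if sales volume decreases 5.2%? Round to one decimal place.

-15.2%

Contribution at this volume is 107,360 × $142.83 = $15,334,228.80.
Subtracting fixed costs: EBIT = $15,334,228.80 − $10,104,800 = $5,229,428.80.
Degree of operating leverage = $15,334,228.80 / $5,229,428.80 = 2.9323.
%ΔEBIT = DOL × %ΔSales = 2.9323 × -5.2% = -15.2%.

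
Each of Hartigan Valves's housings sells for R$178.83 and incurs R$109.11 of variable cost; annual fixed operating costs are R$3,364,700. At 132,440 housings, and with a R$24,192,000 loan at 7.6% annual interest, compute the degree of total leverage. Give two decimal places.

At 132,440 units, contribution = 132,440 × R$69.72 = R$9,233,716.80.
Operating income = contribution − fixed costs = R$9,233,716.80 − R$3,364,700 = R$5,869,016.80. Interest = R$1,838,592.00, so EBIT − I = R$4,030,424.80.
DCL = contribution ÷ (EBIT − I) = R$9,233,716.80 ÷ R$4,030,424.80 = 2.2910.

2.29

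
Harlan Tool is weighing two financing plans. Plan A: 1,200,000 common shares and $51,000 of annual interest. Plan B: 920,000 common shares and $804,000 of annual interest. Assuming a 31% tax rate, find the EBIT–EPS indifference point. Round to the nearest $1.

$3,278,143

At indifference, (EBIT − 51,000)(1 − t)/1,200,000 = (EBIT − 804,000)(1 − t)/920,000.
The (1 − t) factor cancels: (EBIT − 51,000) × 920,000 = (EBIT − 804,000) × 1,200,000.
EBIT × (1,200,000 − 920,000) = 804,000 × 1,200,000 − 51,000 × 920,000 = 917,880,000,000, so EBIT = 917,880,000,000 ÷ 280,000 = 3,278,142.86.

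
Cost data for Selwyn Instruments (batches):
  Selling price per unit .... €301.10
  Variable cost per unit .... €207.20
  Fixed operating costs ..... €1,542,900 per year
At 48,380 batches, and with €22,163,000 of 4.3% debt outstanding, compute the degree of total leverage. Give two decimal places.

2.22

Contribution at this volume is 48,380 × €93.90 = €4,542,882.00.
Subtracting fixed costs: EBIT = €4,542,882.00 − €1,542,900 = €2,999,982.00. Interest = €953,009.00.
DOL = €4,542,882.00 ÷ €2,999,982.00 = 1.5143; DFL = €2,999,982.00 ÷ €2,046,973.00 = 1.4656.
Combined leverage = 1.5143 × 1.4656 = 2.2194.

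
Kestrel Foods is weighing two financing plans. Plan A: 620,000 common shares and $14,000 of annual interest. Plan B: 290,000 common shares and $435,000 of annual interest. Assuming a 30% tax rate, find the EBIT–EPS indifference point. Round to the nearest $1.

Set EPS_A = EPS_B: (EBIT − $14,000)(1 − 0.30) ÷ 620,000 = (EBIT − $435,000)(1 − 0.30) ÷ 290,000.
The (1 − t) factor cancels: (EBIT − 14,000) × 290,000 = (EBIT − 435,000) × 620,000.
Solving, EBIT = (435,000·620,000 − 14,000·290,000) / (620,000 − 290,000) = 265,640,000,000 / 330,000 = 804,969.70.

$804,970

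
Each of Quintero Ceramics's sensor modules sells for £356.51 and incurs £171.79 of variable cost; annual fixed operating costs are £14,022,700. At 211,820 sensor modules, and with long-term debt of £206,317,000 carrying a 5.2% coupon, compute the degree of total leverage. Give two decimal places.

Total contribution margin = 211,820 × £184.72 = £39,127,390.40.
Operating income = contribution − fixed costs = £39,127,390.40 − £14,022,700 = £25,104,690.40. Interest = £10,728,484.00.
DOL = £39,127,390.40 ÷ £25,104,690.40 = 1.5586; DFL = £25,104,690.40 ÷ £14,376,206.40 = 1.7463.
DCL = DOL × DFL = 1.5586 × 1.7463 = 2.7218.

2.72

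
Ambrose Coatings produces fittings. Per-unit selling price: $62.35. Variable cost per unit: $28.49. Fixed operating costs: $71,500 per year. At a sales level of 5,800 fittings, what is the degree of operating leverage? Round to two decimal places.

Total contribution margin = 5,800 × $33.86 = $196,388.00.
Operating income = contribution − fixed costs = $196,388.00 − $71,500 = $124,888.00.
DOL = contribution ÷ EBIT = $196,388.00 ÷ $124,888.00 = 1.5725.

1.57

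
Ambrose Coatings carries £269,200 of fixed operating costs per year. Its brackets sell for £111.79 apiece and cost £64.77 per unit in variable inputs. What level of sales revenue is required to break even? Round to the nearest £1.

Contribution margin per unit = £111.79 − £64.77 = £47.02, a CM ratio of £47.02 ÷ £111.79 = 0.4206.
Break-even sales = FC ÷ CM ratio = £269,200 × £111.79 / £47.02 = £640,023.

£640,023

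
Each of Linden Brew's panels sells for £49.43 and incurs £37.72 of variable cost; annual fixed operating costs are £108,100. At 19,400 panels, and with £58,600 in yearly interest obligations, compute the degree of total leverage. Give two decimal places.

Contribution at this volume is 19,400 × £11.71 = £227,174.00.
EBIT = £227,174.00 − £108,100 = £119,074.00. Interest = £58,600.00.
DOL = £227,174.00 ÷ £119,074.00 = 1.9078; DFL = £119,074.00 ÷ £60,474.00 = 1.9690.
DCL = DOL × DFL = 1.9078 × 1.9690 = 3.7565.

3.76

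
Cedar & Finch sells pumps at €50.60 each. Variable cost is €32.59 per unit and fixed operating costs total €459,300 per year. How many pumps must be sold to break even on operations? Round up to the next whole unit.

Contribution margin per unit = €50.60 − €32.59 = €18.01.
Units to break even: €459,300 ÷ €18.01 = 25,502.50, rounded up to 25,503.

25,503 pumps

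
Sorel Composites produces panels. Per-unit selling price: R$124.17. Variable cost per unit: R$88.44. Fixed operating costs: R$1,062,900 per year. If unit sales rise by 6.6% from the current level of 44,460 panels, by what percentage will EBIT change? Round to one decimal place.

Contribution at this volume is 44,460 × R$35.73 = R$1,588,555.80.
Subtracting fixed costs: EBIT = R$1,588,555.80 − R$1,062,900 = R$525,655.80.
So DOL = total CM / EBIT = R$1,588,555.80 / R$525,655.80 = 3.0220.
%ΔEBIT = DOL × %ΔSales = 3.0220 × +6.6% = +19.9%.

+19.9%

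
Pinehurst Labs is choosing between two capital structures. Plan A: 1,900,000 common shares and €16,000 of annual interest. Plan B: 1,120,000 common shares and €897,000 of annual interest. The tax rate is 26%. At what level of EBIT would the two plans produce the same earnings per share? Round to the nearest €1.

At indifference, (EBIT − 16,000)(1 − t)/1,900,000 = (EBIT − 897,000)(1 − t)/1,120,000.
Cancelling (1 − t) and cross-multiplying: 1,120,000·(EBIT − 16,000) = 1,900,000·(EBIT − 897,000).
EBIT × (1,900,000 − 1,120,000) = 897,000 × 1,900,000 − 16,000 × 1,120,000 = 1,686,380,000,000, so EBIT = 1,686,380,000,000 ÷ 780,000 = 2,162,025.64.

€2,162,026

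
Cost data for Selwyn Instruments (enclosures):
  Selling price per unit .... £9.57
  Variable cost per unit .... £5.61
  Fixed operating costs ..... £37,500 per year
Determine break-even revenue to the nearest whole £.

£90,625

Contribution margin per unit = £9.57 − £5.61 = £3.96, a CM ratio of £3.96 ÷ £9.57 = 0.4138.
Break-even sales = FC ÷ CM ratio = £37,500 × £9.57 / £3.96 = £90,625.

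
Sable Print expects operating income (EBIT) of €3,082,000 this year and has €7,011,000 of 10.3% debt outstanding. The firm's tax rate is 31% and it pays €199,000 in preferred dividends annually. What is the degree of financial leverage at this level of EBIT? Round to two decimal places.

Interest = €722,133.00.
Pre-tax preferred-dividend burden = €199,000 ÷ (1 − 0.31) = €288,405.80.
DFL = EBIT ÷ [EBIT − I − D_p/(1−t)] = €3,082,000 ÷ [€3,082,000 − €722,133.00 − €288,405.80] = €3,082,000 ÷ €2,071,461.20 = 1.4878.

1.49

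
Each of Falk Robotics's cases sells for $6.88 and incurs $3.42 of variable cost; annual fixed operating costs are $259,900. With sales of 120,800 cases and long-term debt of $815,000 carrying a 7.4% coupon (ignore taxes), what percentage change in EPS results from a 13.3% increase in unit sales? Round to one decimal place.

+56.9%

Contribution at this volume is 120,800 × $3.46 = $417,968.00.
Subtracting fixed costs: EBIT = $417,968.00 − $259,900 = $158,068.00.
Interest = $60,310.00, so EBIT − I = $97,758.00.
Degree of combined leverage = contribution ÷ (EBIT − I) = $417,968.00 ÷ $97,758.00 = 4.2755.
%ΔEPS = DCL × %ΔSales = 4.2755 × +13.3% = +56.9%.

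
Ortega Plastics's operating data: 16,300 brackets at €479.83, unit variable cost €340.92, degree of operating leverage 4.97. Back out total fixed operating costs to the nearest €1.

Contribution at this volume is 16,300 × €138.91 = €2,264,233.00.
Since DOL = CM ÷ EBIT, EBIT = €2,264,233.00 ÷ 4.97 = €455,580.08.
Fixed costs = CM − EBIT = €2,264,233.00 − €455,580.08 = €1,808,653.

€1,808,653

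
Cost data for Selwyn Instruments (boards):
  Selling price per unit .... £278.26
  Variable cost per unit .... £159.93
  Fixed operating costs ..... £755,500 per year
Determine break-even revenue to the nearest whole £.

£1,776,603

Contribution margin per unit = £278.26 − £159.93 = £118.33, a CM ratio of £118.33 ÷ £278.26 = 0.4252.
Break-even sales = FC ÷ CM ratio = £755,500 × £278.26 / £118.33 = £1,776,603.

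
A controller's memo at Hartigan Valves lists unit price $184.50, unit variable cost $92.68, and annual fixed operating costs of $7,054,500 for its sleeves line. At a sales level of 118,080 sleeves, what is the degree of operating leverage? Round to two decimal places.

2.86

Total contribution margin = 118,080 × $91.82 = $10,842,105.60.
Operating income = contribution − fixed costs = $10,842,105.60 − $7,054,500 = $3,787,605.60.
So DOL = total CM / EBIT = $10,842,105.60 / $3,787,605.60 = 2.8625.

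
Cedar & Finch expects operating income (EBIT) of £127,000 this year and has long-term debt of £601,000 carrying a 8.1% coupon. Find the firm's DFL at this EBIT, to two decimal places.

Interest = £48,681.00.
DFL = EBIT ÷ (EBIT − I) = £127,000 ÷ (£127,000 − £48,681.00) = £127,000 ÷ £78,319.00 = 1.6216.

1.62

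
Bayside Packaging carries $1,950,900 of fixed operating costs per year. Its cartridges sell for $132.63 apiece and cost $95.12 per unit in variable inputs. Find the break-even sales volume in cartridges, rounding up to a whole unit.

52,011 cartridges

Unit CM = price − variable cost = $132.63 − $95.12 = $37.51.
Units to break even: $1,950,900 ÷ $37.51 = 52,010.13, rounded up to 52,011.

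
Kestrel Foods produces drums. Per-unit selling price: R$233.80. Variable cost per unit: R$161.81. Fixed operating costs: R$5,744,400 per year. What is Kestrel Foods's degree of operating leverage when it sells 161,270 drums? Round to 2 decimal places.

1.98

Contribution at this volume is 161,270 × R$71.99 = R$11,609,827.30.
EBIT = R$11,609,827.30 − R$5,744,400 = R$5,865,427.30.
So DOL = total CM / EBIT = R$11,609,827.30 / R$5,865,427.30 = 1.9794.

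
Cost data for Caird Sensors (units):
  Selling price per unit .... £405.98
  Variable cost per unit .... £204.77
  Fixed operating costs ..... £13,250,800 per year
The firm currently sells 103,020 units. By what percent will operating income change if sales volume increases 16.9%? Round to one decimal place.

At 103,020 units, contribution = 103,020 × £201.21 = £20,728,654.20.
EBIT = £20,728,654.20 − £13,250,800 = £7,477,854.20.
So DOL = total CM / EBIT = £20,728,654.20 / £7,477,854.20 = 2.7720.
%ΔEBIT = DOL × %ΔSales = 2.7720 × +16.9% = +46.8%.

+46.8%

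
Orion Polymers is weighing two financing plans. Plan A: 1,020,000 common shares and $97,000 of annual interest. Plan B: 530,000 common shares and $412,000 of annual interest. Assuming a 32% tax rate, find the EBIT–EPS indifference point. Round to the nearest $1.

$752,714

Set EPS_A = EPS_B: (EBIT − $97,000)(1 − 0.32) ÷ 1,020,000 = (EBIT − $412,000)(1 − 0.32) ÷ 530,000.
The (1 − t) factor cancels: (EBIT − 97,000) × 530,000 = (EBIT − 412,000) × 1,020,000.
EBIT × (1,020,000 − 530,000) = 412,000 × 1,020,000 − 97,000 × 530,000 = 368,830,000,000, so EBIT = 368,830,000,000 ÷ 490,000 = 752,714.29.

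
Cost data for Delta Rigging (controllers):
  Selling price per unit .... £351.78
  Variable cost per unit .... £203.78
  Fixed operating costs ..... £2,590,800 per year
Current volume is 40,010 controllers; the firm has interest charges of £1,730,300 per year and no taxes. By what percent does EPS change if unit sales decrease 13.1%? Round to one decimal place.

-48.5%

At 40,010 units, contribution = 40,010 × £148.00 = £5,921,480.00.
Operating income = contribution − fixed costs = £5,921,480.00 − £2,590,800 = £3,330,680.00.
Interest = £1,730,300.00, so EBIT − I = £1,600,380.00.
Degree of combined leverage = contribution ÷ (EBIT − I) = £5,921,480.00 ÷ £1,600,380.00 = 3.7000.
EPS therefore changes by 3.7000 × (-13.1%) = -48.5%.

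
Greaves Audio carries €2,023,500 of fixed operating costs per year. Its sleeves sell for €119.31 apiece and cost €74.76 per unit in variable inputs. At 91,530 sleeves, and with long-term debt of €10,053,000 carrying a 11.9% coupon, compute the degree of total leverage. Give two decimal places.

At 91,530 units, contribution = 91,530 × €44.55 = €4,077,661.50.
EBIT = €4,077,661.50 − €2,023,500 = €2,054,161.50. Interest = €1,196,307.00.
DOL = €4,077,661.50 ÷ €2,054,161.50 = 1.9851; DFL = €2,054,161.50 ÷ €857,854.50 = 2.3945.
DCL = DOL × DFL = 1.9851 × 2.3945 = 4.7533.

4.75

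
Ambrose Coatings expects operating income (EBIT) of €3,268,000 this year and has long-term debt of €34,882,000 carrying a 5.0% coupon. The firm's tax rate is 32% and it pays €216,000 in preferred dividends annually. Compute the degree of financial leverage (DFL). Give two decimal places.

2.71

Annual interest charges come to €1,744,100.00.
Pre-tax preferred-dividend burden = €216,000 ÷ (1 − 0.32) = €317,647.06.
DFL = EBIT ÷ [EBIT − I − D_p/(1−t)] = €3,268,000 ÷ [€3,268,000 − €1,744,100.00 − €317,647.06] = €3,268,000 ÷ €1,206,252.94 = 2.7092.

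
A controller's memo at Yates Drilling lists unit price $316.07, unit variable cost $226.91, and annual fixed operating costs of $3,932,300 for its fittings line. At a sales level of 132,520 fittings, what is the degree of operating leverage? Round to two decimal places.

Contribution at this volume is 132,520 × $89.16 = $11,815,483.20.
Operating income = contribution − fixed costs = $11,815,483.20 − $3,932,300 = $7,883,183.20.
So DOL = total CM / EBIT = $11,815,483.20 / $7,883,183.20 = 1.4988.

1.50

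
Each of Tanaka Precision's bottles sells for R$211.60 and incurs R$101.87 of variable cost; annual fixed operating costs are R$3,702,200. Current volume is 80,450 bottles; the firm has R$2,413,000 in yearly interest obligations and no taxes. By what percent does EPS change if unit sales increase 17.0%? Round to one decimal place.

+55.3%

Total contribution margin = 80,450 × R$109.73 = R$8,827,778.50.
Operating income = contribution − fixed costs = R$8,827,778.50 − R$3,702,200 = R$5,125,578.50.
After interest of R$2,413,000.00, pre-tax earnings = R$2,712,578.50.
Degree of combined leverage = contribution ÷ (EBIT − I) = R$8,827,778.50 ÷ R$2,712,578.50 = 3.2544.
EPS therefore changes by 3.2544 × (+17.0%) = +55.3%.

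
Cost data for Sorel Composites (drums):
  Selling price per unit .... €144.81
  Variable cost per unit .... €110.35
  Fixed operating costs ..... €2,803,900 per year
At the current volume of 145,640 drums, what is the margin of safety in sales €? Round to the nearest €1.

Contribution margin per unit = €144.81 − €110.35 = €34.46. Break-even units = €2,803,900 ÷ €34.46 = 81,366.80; break-even revenue = 81,366.80 × €144.81 = €11,782,726.61.
Actual sales revenue = 145,640 × €144.81 = €21,090,128.40.
Margin of safety = €21,090,128.40 − €11,782,726.61 = €9,307,402.

€9,307,402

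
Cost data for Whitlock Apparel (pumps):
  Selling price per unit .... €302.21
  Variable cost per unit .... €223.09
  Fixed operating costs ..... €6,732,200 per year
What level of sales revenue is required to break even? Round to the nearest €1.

Contribution margin per unit = €302.21 − €223.09 = €79.12, a CM ratio of €79.12 ÷ €302.21 = 0.2618.
Break-even revenue = fixed costs × price ÷ CM = €6,732,200 × €302.21 ÷ €79.12 = €25,714,587.

€25,714,587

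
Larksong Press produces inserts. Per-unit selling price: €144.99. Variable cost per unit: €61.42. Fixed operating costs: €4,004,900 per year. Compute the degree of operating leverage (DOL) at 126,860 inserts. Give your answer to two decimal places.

At 126,860 units, contribution = 126,860 × €83.57 = €10,601,690.20.
EBIT = €10,601,690.20 − €4,004,900 = €6,596,790.20.
So DOL = total CM / EBIT = €10,601,690.20 / €6,596,790.20 = 1.6071.

1.61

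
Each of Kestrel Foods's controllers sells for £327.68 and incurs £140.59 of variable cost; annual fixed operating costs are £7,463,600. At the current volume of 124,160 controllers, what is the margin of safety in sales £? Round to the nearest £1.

£27,612,578

Unit CM = price − variable cost = £327.68 − £140.59 = £187.09. Break-even units = £7,463,600 ÷ £187.09 = 39,893.10; break-even revenue = 39,893.10 × £327.68 = £13,072,170.87.
Actual sales revenue = 124,160 × £327.68 = £40,684,748.80.
Margin of safety = £40,684,748.80 − £13,072,170.87 = £27,612,578.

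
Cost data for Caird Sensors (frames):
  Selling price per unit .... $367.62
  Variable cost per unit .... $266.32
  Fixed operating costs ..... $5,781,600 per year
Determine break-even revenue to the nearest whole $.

Contribution margin per unit = $367.62 − $266.32 = $101.30, a CM ratio of $101.30 ÷ $367.62 = 0.2756.
Break-even sales = FC ÷ CM ratio = $5,781,600 × $367.62 / $101.30 = $20,981,558.

$20,981,558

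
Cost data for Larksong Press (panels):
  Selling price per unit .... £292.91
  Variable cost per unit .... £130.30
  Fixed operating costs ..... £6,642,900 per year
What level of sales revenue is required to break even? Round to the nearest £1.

Contribution margin per unit = £292.91 − £130.30 = £162.61, a CM ratio of £162.61 ÷ £292.91 = 0.5552.
Break-even sales = FC ÷ CM ratio = £6,642,900 × £292.91 / £162.61 = £11,965,881.

£11,965,881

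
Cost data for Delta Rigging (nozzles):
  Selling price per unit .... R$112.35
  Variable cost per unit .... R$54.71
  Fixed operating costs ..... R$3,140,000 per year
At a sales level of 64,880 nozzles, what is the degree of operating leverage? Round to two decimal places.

At 64,880 units, contribution = 64,880 × R$57.64 = R$3,739,683.20.
Operating income = contribution − fixed costs = R$3,739,683.20 − R$3,140,000 = R$599,683.20.
DOL = contribution ÷ EBIT = R$3,739,683.20 ÷ R$599,683.20 = 6.2361.

6.24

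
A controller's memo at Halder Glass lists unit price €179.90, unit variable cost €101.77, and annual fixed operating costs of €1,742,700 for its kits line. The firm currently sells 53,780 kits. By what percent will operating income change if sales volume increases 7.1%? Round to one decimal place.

Contribution at this volume is 53,780 × €78.13 = €4,201,831.40.
EBIT = €4,201,831.40 − €1,742,700 = €2,459,131.40.
Degree of operating leverage = €4,201,831.40 / €2,459,131.40 = 1.7087.
%ΔEBIT = DOL × %ΔSales = 1.7087 × +7.1% = +12.1%.

+12.1%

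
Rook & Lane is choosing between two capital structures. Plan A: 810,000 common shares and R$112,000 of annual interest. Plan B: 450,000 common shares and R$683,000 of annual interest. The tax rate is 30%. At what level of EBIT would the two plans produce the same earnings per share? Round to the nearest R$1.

Set EPS_A = EPS_B: (EBIT − R$112,000)(1 − 0.30) ÷ 810,000 = (EBIT − R$683,000)(1 − 0.30) ÷ 450,000.
The (1 − t) factor cancels: (EBIT − 112,000) × 450,000 = (EBIT − 683,000) × 810,000.
Solving, EBIT = (683,000·810,000 − 112,000·450,000) / (810,000 − 450,000) = 502,830,000,000 / 360,000 = 1,396,750.00.

R$1,396,750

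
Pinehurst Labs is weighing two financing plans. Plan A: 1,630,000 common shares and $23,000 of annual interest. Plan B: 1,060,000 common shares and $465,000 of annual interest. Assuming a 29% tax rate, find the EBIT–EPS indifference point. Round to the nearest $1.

$1,286,965

Set EPS_A = EPS_B: (EBIT − $23,000)(1 − 0.29) ÷ 1,630,000 = (EBIT − $465,000)(1 − 0.29) ÷ 1,060,000.
Cancelling (1 − t) and cross-multiplying: 1,060,000·(EBIT − 23,000) = 1,630,000·(EBIT − 465,000).
EBIT × (1,630,000 − 1,060,000) = 465,000 × 1,630,000 − 23,000 × 1,060,000 = 733,570,000,000, so EBIT = 733,570,000,000 ÷ 570,000 = 1,286,964.91.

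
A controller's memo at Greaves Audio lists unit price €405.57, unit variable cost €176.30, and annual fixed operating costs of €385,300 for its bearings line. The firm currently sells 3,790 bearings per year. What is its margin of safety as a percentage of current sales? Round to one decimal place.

Unit CM = price − variable cost = €405.57 − €176.30 = €229.27. Break-even units = €385,300 ÷ €229.27 = 1,680.55; break-even revenue = 1,680.55 × €405.57 = €681,581.20.
Actual sales revenue = 3,790 × €405.57 = €1,537,110.30.
Margin of safety = (€1,537,110.30 − €681,581.20) ÷ €1,537,110.30 = 55.7%.

55.7%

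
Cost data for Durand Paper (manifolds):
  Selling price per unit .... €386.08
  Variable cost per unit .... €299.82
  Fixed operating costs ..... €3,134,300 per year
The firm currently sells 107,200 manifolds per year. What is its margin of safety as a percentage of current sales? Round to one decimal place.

66.1%

Each unit contributes €386.08 − €299.82 = €86.26. Break-even units = €3,134,300 ÷ €86.26 = 36,335.50; break-even revenue = 36,335.50 × €386.08 = €14,028,408.81.
Actual sales revenue = 107,200 × €386.08 = €41,387,776.00.
Margin of safety = (€41,387,776.00 − €14,028,408.81) ÷ €41,387,776.00 = 66.1%.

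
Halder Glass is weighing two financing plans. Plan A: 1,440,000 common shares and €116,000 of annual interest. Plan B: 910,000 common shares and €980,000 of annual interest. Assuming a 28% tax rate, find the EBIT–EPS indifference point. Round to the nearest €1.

€2,463,472

At indifference, (EBIT − 116,000)(1 − t)/1,440,000 = (EBIT − 980,000)(1 − t)/910,000.
The (1 − t) factor cancels: (EBIT − 116,000) × 910,000 = (EBIT − 980,000) × 1,440,000.
Solving, EBIT = (980,000·1,440,000 − 116,000·910,000) / (1,440,000 − 910,000) = 1,305,640,000,000 / 530,000 = 2,463,471.70.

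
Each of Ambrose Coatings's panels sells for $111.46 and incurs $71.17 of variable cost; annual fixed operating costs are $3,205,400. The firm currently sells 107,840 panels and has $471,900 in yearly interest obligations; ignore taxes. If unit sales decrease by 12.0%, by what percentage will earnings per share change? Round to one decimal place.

Total contribution margin = 107,840 × $40.29 = $4,344,873.60.
Subtracting fixed costs: EBIT = $4,344,873.60 − $3,205,400 = $1,139,473.60.
After interest of $471,900.00, pre-tax earnings = $667,573.60.
DCL = total CM / (EBIT − I) = $4,344,873.60 / $667,573.60 = 6.5085.
%ΔEPS = DCL × %ΔSales = 6.5085 × -12.0% = -78.1%.

-78.1%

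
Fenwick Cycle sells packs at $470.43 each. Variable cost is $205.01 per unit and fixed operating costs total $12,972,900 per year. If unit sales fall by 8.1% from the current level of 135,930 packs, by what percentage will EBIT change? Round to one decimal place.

-12.6%

Contribution at this volume is 135,930 × $265.42 = $36,078,540.60.
Subtracting fixed costs: EBIT = $36,078,540.60 − $12,972,900 = $23,105,640.60.
So DOL = total CM / EBIT = $36,078,540.60 / $23,105,640.60 = 1.5615.
%ΔEBIT = DOL × %ΔSales = 1.5615 × -8.1% = -12.6%.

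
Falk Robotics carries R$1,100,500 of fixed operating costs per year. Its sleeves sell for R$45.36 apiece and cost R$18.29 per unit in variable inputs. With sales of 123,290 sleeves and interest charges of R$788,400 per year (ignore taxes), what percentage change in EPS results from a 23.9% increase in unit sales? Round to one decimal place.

+55.1%

Contribution at this volume is 123,290 × R$27.07 = R$3,337,460.30.
Operating income = contribution − fixed costs = R$3,337,460.30 − R$1,100,500 = R$2,236,960.30.
After interest of R$788,400.00, pre-tax earnings = R$1,448,560.30.
DCL = total CM / (EBIT − I) = R$3,337,460.30 / R$1,448,560.30 = 2.3040.
%ΔEPS = DCL × %ΔSales = 2.3040 × +23.9% = +55.1%.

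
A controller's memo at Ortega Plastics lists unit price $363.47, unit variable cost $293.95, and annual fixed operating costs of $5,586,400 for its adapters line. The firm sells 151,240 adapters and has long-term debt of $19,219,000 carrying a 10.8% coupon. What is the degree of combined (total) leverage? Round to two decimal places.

3.69

Total contribution margin = 151,240 × $69.52 = $10,514,204.80.
EBIT = $10,514,204.80 − $5,586,400 = $4,927,804.80. Interest = $2,075,652.00, so EBIT − I = $2,852,152.80.
Degree of total leverage = total CM / (EBIT − interest) = $10,514,204.80 / $2,852,152.80 = 3.6864.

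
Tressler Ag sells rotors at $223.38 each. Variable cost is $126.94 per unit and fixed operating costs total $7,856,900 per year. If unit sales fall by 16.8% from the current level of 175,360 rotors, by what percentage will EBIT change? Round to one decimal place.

At 175,360 units, contribution = 175,360 × $96.44 = $16,911,718.40.
Subtracting fixed costs: EBIT = $16,911,718.40 − $7,856,900 = $9,054,818.40.
Degree of operating leverage = $16,911,718.40 / $9,054,818.40 = 1.8677.
So EBIT moves 1.8677 × (-16.8%) = -31.4%.

-31.4%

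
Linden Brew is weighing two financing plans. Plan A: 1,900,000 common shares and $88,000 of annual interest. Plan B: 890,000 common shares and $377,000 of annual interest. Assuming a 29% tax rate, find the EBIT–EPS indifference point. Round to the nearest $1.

At indifference, (EBIT − 88,000)(1 − t)/1,900,000 = (EBIT − 377,000)(1 − t)/890,000.
The (1 − t) factor cancels: (EBIT − 88,000) × 890,000 = (EBIT − 377,000) × 1,900,000.
EBIT × (1,900,000 − 890,000) = 377,000 × 1,900,000 − 88,000 × 890,000 = 637,980,000,000, so EBIT = 637,980,000,000 ÷ 1,010,000 = 631,663.37.

$631,663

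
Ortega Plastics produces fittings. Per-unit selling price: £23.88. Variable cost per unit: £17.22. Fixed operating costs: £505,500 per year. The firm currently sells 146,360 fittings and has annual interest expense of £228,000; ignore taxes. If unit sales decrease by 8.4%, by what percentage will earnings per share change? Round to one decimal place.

Total contribution margin = 146,360 × £6.66 = £974,757.60.
Subtracting fixed costs: EBIT = £974,757.60 − £505,500 = £469,257.60.
Interest = £228,000.00, so EBIT − I = £241,257.60.
Degree of combined leverage = contribution ÷ (EBIT − I) = £974,757.60 ÷ £241,257.60 = 4.0403.
EPS therefore changes by 4.0403 × (-8.4%) = -33.9%.

-33.9%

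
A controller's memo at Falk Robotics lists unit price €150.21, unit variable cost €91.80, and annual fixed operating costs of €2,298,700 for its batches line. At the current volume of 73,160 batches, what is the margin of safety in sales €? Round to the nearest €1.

€5,077,915

Unit CM = price − variable cost = €150.21 − €91.80 = €58.41. Break-even units = €2,298,700 ÷ €58.41 = 39,354.56; break-even revenue = 39,354.56 × €150.21 = €5,911,448.84.
Actual sales revenue = 73,160 × €150.21 = €10,989,363.60.
Margin of safety = €10,989,363.60 − €5,911,448.84 = €5,077,915.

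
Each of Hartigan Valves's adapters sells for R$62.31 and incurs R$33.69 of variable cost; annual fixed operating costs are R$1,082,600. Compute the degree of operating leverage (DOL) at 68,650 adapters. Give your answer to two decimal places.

2.23

Total contribution margin = 68,650 × R$28.62 = R$1,964,763.00.
Operating income = contribution − fixed costs = R$1,964,763.00 − R$1,082,600 = R$882,163.00.
DOL = contribution ÷ EBIT = R$1,964,763.00 ÷ R$882,163.00 = 2.2272.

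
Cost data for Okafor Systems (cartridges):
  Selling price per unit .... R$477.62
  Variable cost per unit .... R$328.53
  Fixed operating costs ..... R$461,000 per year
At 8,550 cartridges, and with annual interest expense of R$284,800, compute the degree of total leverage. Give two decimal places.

2.41

Total contribution margin = 8,550 × R$149.09 = R$1,274,719.50.
Operating income = contribution − fixed costs = R$1,274,719.50 − R$461,000 = R$813,719.50. Interest = R$284,800.00, so EBIT − I = R$528,919.50.
Degree of total leverage = total CM / (EBIT − interest) = R$1,274,719.50 / R$528,919.50 = 2.4100.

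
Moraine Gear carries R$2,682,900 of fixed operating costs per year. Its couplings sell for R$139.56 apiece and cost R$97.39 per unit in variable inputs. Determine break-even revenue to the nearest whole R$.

CM per unit = R$139.56 − R$97.39 = R$42.17; CM ratio = R$42.17 / R$139.56 = 0.3022.
Break-even revenue = fixed costs × price ÷ CM = R$2,682,900 × R$139.56 ÷ R$42.17 = R$8,878,955.

R$8,878,955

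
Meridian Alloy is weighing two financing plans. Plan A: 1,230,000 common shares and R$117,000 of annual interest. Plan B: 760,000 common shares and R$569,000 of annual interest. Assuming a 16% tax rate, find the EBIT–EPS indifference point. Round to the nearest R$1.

R$1,299,894

Set EPS_A = EPS_B: (EBIT − R$117,000)(1 − 0.16) ÷ 1,230,000 = (EBIT − R$569,000)(1 − 0.16) ÷ 760,000.
The (1 − t) factor cancels: (EBIT − 117,000) × 760,000 = (EBIT − 569,000) × 1,230,000.
EBIT × (1,230,000 − 760,000) = 569,000 × 1,230,000 − 117,000 × 760,000 = 610,950,000,000, so EBIT = 610,950,000,000 ÷ 470,000 = 1,299,893.62.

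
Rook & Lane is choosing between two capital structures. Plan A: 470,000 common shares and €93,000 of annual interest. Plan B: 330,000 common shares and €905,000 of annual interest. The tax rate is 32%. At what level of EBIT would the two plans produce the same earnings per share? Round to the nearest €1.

Set EPS_A = EPS_B: (EBIT − €93,000)(1 − 0.32) ÷ 470,000 = (EBIT − €905,000)(1 − 0.32) ÷ 330,000.
The (1 − t) factor cancels: (EBIT − 93,000) × 330,000 = (EBIT − 905,000) × 470,000.
Solving, EBIT = (905,000·470,000 − 93,000·330,000) / (470,000 − 330,000) = 394,660,000,000 / 140,000 = 2,819,000.00.

€2,819,000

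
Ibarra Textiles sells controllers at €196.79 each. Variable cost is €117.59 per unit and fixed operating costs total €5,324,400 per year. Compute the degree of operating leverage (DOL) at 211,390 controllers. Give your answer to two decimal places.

1.47

Total contribution margin = 211,390 × €79.20 = €16,742,088.00.
Operating income = contribution − fixed costs = €16,742,088.00 − €5,324,400 = €11,417,688.00.
DOL = contribution ÷ EBIT = €16,742,088.00 ÷ €11,417,688.00 = 1.4663.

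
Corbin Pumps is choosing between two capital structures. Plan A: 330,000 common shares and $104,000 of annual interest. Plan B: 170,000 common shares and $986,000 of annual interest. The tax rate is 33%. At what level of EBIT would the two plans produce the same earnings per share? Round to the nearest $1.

Set EPS_A = EPS_B: (EBIT − $104,000)(1 − 0.33) ÷ 330,000 = (EBIT − $986,000)(1 − 0.33) ÷ 170,000.
The (1 − t) factor cancels: (EBIT − 104,000) × 170,000 = (EBIT − 986,000) × 330,000.
Solving, EBIT = (986,000·330,000 − 104,000·170,000) / (330,000 − 170,000) = 307,700,000,000 / 160,000 = 1,923,125.00.

$1,923,125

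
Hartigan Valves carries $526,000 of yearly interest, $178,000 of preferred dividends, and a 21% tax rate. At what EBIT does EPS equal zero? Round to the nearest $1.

$751,316

Grossing the preferred dividend up to pre-tax terms: $178,000 / (1 − 0.21) = $225,316.46.
Financial break-even EBIT = interest + D_p ÷ (1 − t) = $526,000 + $225,316.46 = $751,316.46.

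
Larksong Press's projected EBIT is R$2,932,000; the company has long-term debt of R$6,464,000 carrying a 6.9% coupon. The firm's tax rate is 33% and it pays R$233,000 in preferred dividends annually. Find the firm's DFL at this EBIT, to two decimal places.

Interest = R$446,016.00.
Preferred dividends grossed up pre-tax: R$233,000 / (1 − 0.33) = R$347,761.19.
DFL = EBIT ÷ [EBIT − I − D_p/(1−t)] = R$2,932,000 ÷ [R$2,932,000 − R$446,016.00 − R$347,761.19] = R$2,932,000 ÷ R$2,138,222.81 = 1.3712.

1.37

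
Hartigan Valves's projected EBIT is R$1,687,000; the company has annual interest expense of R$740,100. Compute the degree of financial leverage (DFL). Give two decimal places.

1.78

Annual interest charges come to R$740,100.00.
DFL = EBIT ÷ (EBIT − I) = R$1,687,000 ÷ (R$1,687,000 − R$740,100.00) = R$1,687,000 ÷ R$946,900.00 = 1.7816.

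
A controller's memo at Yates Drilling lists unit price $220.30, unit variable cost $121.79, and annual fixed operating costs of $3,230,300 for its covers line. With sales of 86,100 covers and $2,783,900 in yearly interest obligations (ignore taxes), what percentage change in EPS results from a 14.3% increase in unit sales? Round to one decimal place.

+49.2%

Contribution at this volume is 86,100 × $98.51 = $8,481,711.00.
EBIT = $8,481,711.00 − $3,230,300 = $5,251,411.00.
Interest = $2,783,900.00, so EBIT − I = $2,467,511.00.
Degree of combined leverage = contribution ÷ (EBIT − I) = $8,481,711.00 ÷ $2,467,511.00 = 3.4374.
EPS therefore changes by 3.4374 × (+14.3%) = +49.2%.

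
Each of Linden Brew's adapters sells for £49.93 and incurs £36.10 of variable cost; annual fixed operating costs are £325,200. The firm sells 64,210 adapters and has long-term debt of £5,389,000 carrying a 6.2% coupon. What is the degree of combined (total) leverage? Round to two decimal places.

Total contribution margin = 64,210 × £13.83 = £888,024.30.
Operating income = contribution − fixed costs = £888,024.30 − £325,200 = £562,824.30. Interest = £334,118.00, so EBIT − I = £228,706.30.
Degree of total leverage = total CM / (EBIT − interest) = £888,024.30 / £228,706.30 = 3.8828.

3.88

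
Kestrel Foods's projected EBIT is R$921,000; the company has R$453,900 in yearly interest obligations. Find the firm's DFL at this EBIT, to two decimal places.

1.97

Annual interest charges come to R$453,900.00.
DFL = EBIT ÷ (EBIT − I) = R$921,000 ÷ (R$921,000 − R$453,900.00) = R$921,000 ÷ R$467,100.00 = 1.9717.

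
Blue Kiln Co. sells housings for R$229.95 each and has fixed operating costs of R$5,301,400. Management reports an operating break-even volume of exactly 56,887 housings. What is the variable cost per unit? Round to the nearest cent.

At break-even, FC = Q × (P − VC), so P − VC = R$5,301,400 ÷ 56,887 = R$93.1918.
Hence VC = price − CM = R$229.95 − R$93.1918 = R$136.76.

R$136.76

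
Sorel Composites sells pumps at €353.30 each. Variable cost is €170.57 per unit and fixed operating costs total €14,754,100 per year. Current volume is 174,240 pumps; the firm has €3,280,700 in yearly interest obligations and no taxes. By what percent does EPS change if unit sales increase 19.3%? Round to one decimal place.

Contribution at this volume is 174,240 × €182.73 = €31,838,875.20.
EBIT = €31,838,875.20 − €14,754,100 = €17,084,775.20.
After interest of €3,280,700.00, pre-tax earnings = €13,804,075.20.
Degree of combined leverage = contribution ÷ (EBIT − I) = €31,838,875.20 ÷ €13,804,075.20 = 2.3065.
%ΔEPS = DCL × %ΔSales = 2.3065 × +19.3% = +44.5%.

+44.5%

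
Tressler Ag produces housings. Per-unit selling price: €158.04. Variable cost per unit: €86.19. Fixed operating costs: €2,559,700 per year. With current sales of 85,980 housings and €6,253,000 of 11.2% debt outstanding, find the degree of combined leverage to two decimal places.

2.12

Total contribution margin = 85,980 × €71.85 = €6,177,663.00.
EBIT = €6,177,663.00 − €2,559,700 = €3,617,963.00. Interest = €700,336.00.
DOL = €6,177,663.00 ÷ €3,617,963.00 = 1.7075; DFL = €3,617,963.00 ÷ €2,917,627.00 = 1.2400.
Combined leverage = 1.7075 × 1.2400 = 2.1173.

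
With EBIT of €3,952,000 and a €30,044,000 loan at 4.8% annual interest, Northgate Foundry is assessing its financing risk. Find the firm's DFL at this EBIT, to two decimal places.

1.57

Annual interest charges come to €1,442,112.00.
DFL = EBIT ÷ (EBIT − I) = €3,952,000 ÷ (€3,952,000 − €1,442,112.00) = €3,952,000 ÷ €2,509,888.00 = 1.5746.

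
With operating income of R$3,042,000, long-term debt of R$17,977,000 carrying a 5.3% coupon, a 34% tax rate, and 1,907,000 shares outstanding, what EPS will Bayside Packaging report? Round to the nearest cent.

Pre-tax income = R$3,042,000 − R$952,781.00 = R$2,089,219.00.
After tax at 34%: net income = R$2,089,219.00 × 0.66 = R$1,378,884.54.
Per share: R$1,378,884.54 / 1,907,000 shares = R$0.72.

R$0.72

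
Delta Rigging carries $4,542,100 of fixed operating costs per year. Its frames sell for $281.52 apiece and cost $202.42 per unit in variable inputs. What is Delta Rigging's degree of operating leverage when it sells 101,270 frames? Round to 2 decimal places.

2.31

Total contribution margin = 101,270 × $79.10 = $8,010,457.00.
EBIT = $8,010,457.00 − $4,542,100 = $3,468,357.00.
Degree of operating leverage = $8,010,457.00 / $3,468,357.00 = 2.3096.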